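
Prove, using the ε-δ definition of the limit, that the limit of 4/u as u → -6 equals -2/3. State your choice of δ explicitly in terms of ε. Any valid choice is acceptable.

δ = min(3, (9/2)ε)

Suppose ε > 0. We seek δ > 0 such that 0 < |u + 6| < δ implies |4/u + 2/3| < ε.
|4/u + 2/3| = 4·|-6 − u|/(6·|u|) = 4|u + 6|/(6|u|).
Require δ ≤ 3 so that |u| > 6 − 3 = 3, hence 6|u| > 18.
Then |4/u + 2/3| < 4|u + 6|/18, which is < ε when |u + 6| < (9/2)ε.
Take δ = min(3, (9/2)ε). Then 0 < |u + 6| < δ gives both |u + 6| < 3 and |u + 6| < (9/2)ε, so |4/u + 2/3| < ε.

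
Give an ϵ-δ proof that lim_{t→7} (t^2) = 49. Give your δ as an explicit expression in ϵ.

δ = min(1, ϵ/15)

Suppose ϵ > 0. We seek δ > 0 with 0 < |t − 7| < δ ⇒ |t^2 − 49| < ϵ.
Factor: t^2 − 49 = (t − 7)(t + 7), so |t^2 − 49| = |t − 7|·|t + 7|.
Restrict δ ≤ 1. Then |t − 7| < 1 gives |t| < 8, so by the triangle inequality |t + 7| ≤ 8 + 7 = 15.
Hence |t^2 − 49| ≤ 15|t − 7|, which is < ϵ once |t − 7| < ϵ/15.
Take δ = min(1, ϵ/15). If 0 < |t − 7| < δ then both bounds hold and |t^2 − 49| ≤ 15|t − 7| < 15·(ϵ/15) = ϵ.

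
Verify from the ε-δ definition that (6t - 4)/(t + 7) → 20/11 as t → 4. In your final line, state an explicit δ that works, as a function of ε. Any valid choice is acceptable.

Let ε > 0. We want δ > 0 with 0 < |t − 4| < δ ⇒ |(6t - 4)/(t + 7) − (20/11)| < ε.
Combining over a common denominator, (6t - 4)/(t + 7) − (20/11) = [(6t - 4)·11 − 20·(t + 7)] / [11·(t + 7)] = 46(t − 4) / (11(t + 7)).
So |(6t - 4)/(t + 7) − (20/11)| = 46|t − 4| / (11·|t + 7|).
Restrict δ ≤ 11/2. Then |t − 4| < 11/2 gives |t + 7| = |(t − 4) + 11| ≥ 11 − 11/2 = 11/2.
Hence |(6t - 4)/(t + 7) − (20/11)| < 46|t − 4|/(11·(11/2)) = (92/121)|t − 4|, which is < ε once |t − 4| < (121/92)ε.
Take δ = min(11/2, (121/92)ε). Then 0 < |t − 4| < δ forces both bounds, so |(6t - 4)/(t + 7) − (20/11)| < ε.

δ = min(11/2, (121/92)ε)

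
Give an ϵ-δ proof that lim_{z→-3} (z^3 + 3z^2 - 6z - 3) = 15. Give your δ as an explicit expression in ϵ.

δ = min(1, ϵ/22)

Fix ϵ > 0. We want δ > 0 such that 0 < |z + 3| < δ implies |(z^3 + 3z^2 - 6z - 3) − 15| < ϵ.
(z^3 + 3z^2 - 6z - 3) − 15 = z^3 + 3z^2 - 6z - 18 = (z + 3)(z^2 - 6).
So |(z^3 + 3z^2 - 6z - 3) − 15| = |z + 3|·|z^2 - 6|.
Require δ ≤ 1. Then |z + 3| < 1 gives |z| < 4, and by the triangle inequality |z^2 - 6| ≤ 4^2 + 6 = 22.
Hence |(z^3 + 3z^2 - 6z - 3) − 15| ≤ 22|z + 3| < ϵ provided |z + 3| < ϵ/22.
Choosing δ = min(1, ϵ/22) ensures both conditions, hence |(z^3 + 3z^2 - 6z - 3) − 15| < ϵ.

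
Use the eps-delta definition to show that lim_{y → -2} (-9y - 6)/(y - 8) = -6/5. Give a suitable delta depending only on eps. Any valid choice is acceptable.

Suppose eps > 0. We want delta > 0 with 0 < |y + 2| < delta ⇒ |(-9y - 6)/(y - 8) + 6/5| < eps.
Combining over a common denominator, (-9y - 6)/(y - 8) + 6/5 = [(-9y - 6)·(-10) − 12·(y - 8)] / [(-10)·(y - 8)] = 78(y + 2) / ((-10)(y - 8)).
So |(-9y - 6)/(y - 8) + 6/5| = 78|y + 2| / (10·|y − 8|).
Require delta ≤ 5, so |y − 8| ≥ |-10| − |y + 2| > 10 − 5 = 5.
Hence |(-9y - 6)/(y - 8) + 6/5| < 78|y + 2|/(10·5) = (39/25)|y + 2|, which is < eps once |y + 2| < (25/39)eps.
Take delta = min(5, (25/39)eps). Then 0 < |y + 2| < delta forces both bounds, so |(-9y - 6)/(y - 8) + 6/5| < eps.

delta = min(5, (25/39)eps)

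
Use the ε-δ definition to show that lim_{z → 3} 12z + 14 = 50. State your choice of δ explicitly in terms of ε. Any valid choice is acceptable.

Let ε > 0. We need δ > 0 so that 0 < |z − 3| < δ implies |(12z + 14) − 50| < ε.
|(12z + 14) − 50| = |12z - 36| = 12|z − 3|.
So 12|z − 3| < ε exactly when |z − 3| < ε/12.
Take δ = ε/12. If 0 < |z − 3| < δ then |(12z + 14) − 50| = 12|z − 3| < 12·(ε/12) = ε.

δ = ε/12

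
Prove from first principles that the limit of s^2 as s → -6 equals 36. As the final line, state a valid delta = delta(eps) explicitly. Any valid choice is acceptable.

delta = min(2, eps/14)

Suppose eps > 0. We seek delta > 0 with 0 < |s + 6| < delta ⇒ |s^2 − 36| < eps.
Factor: s^2 − 36 = (s + 6)(s - 6), so |s^2 − 36| = |s + 6|·|s - 6|.
Restrict delta ≤ 2. Then |s + 6| < 2 gives |s| < 8, so by the triangle inequality |s - 6| ≤ 8 + 6 = 14.
Hence |s^2 − 36| ≤ 14|s + 6|, which is < eps once |s + 6| < eps/14.
Take delta = min(2, eps/14). If 0 < |s + 6| < delta then both bounds hold and |s^2 − 36| ≤ 14|s + 6| < 14·(eps/14) = eps.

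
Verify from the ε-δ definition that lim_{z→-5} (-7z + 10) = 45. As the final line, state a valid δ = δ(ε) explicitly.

Let ε > 0. We need δ > 0 so that 0 < |z + 5| < δ implies |(-7z + 10) − 45| < ε.
Since (-7z + 10) − 45 = -7(z + 5), we have |(-7z + 10) − 45| = 7|z + 5|.
Thus it suffices that |z + 5| < ε/7.
Take δ = ε/7. If 0 < |z + 5| < δ then |(-7z + 10) − 45| = 7|z + 5| < 7·(ε/7) = ε.

δ = ε/7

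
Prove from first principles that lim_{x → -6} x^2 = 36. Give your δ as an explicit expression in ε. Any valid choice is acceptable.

δ = min(1, ε/13)

Suppose ε > 0. We seek δ > 0 with 0 < |x + 6| < δ ⇒ |x^2 − 36| < ε.
Factor: x^2 − 36 = (x + 6)(x - 6), so |x^2 − 36| = |x + 6|·|x - 6|.
Impose δ ≤ 1 so that |x| < 7; then |x - 6| ≤ 13.
Hence |x^2 − 36| ≤ 13|x + 6|, which is < ε once |x + 6| < ε/13.
Take δ = min(1, ε/13). If 0 < |x + 6| < δ then both bounds hold and |x^2 − 36| ≤ 13|x + 6| < 13·(ε/13) = ε.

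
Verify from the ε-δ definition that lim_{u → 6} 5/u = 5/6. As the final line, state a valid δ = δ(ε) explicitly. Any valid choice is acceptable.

Let ε > 0. We seek δ > 0 such that 0 < |u − 6| < δ implies |5/u − (5/6)| < ε.
|5/u − (5/6)| = 5·|6 − u|/(6·|u|) = 5|u − 6|/(6|u|).
Restrict δ ≤ 3. Then |u − 6| < 3 gives |u| > 3, so 6|u| > 18.
Then |5/u − (5/6)| < 5|u − 6|/18, which is < ε when |u − 6| < (18/5)ε.
Take δ = min(3, (18/5)ε). Then 0 < |u − 6| < δ gives both |u − 6| < 3 and |u − 6| < (18/5)ε, so |5/u − (5/6)| < ε.

δ = min(3, (18/5)ε)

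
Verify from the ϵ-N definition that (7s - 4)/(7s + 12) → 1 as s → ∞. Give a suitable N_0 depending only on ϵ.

N_0 = (16/7)/ϵ

Let ϵ > 0 be given. We seek N_0 > 0 such that s > N_0 implies |(7s - 4)/(7s + 12) − 1| < ϵ.
(7s - 4)/(7s + 12) − 1 = (7(7s - 4) − 7(7s + 12)) / (7(7s + 12)) = -112/(7(7s + 12)).
For s > 0 we have 7s + 12 > 7s, so |(7s - 4)/(7s + 12) − 1| = 112/(7(7s + 12)) < 112/(7·7s) = (16/7)/s.
Thus |(7s - 4)/(7s + 12) − 1| < ϵ whenever s > (16/7)/ϵ.
Take N_0 = (16/7)/ϵ. If s > N_0 then |(7s - 4)/(7s + 12) − 1| < (16/7)/s < ϵ.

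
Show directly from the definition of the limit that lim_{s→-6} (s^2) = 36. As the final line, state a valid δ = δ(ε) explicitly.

δ = min(1, ε/13)

Let ε > 0 be given. We seek δ > 0 with 0 < |s + 6| < δ ⇒ |s^2 − 36| < ε.
Factor: s^2 − 36 = (s + 6)(s - 6), so |s^2 − 36| = |s + 6|·|s - 6|.
Impose δ ≤ 1 so that |s| < 7; then |s - 6| ≤ 13.
Hence |s^2 − 36| ≤ 13|s + 6|, which is < ε once |s + 6| < ε/13.
Take δ = min(1, ε/13). If 0 < |s + 6| < δ then both bounds hold and |s^2 − 36| ≤ 13|s + 6| < 13·(ε/13) = ε.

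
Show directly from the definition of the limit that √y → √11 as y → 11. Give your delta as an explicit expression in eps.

Let eps > 0 be given. We want delta > 0 such that 0 < |y − 11| < delta implies |√y − √11| < eps.
Multiplying by the conjugate, |√y − √11| = |y − 11|/(√y + √11).
Restrict delta ≤ 11 so that |y − 11| < 11 forces y > 0, and then √y + √11 > √11.
Hence |√y − √11| < |y − 11|/√11, which is < eps once |y − 11| < √11·eps.
Take delta = min(11, √11·eps). If 0 < |y − 11| < delta then y > 0 and |√y − √11| < |y − 11|/√11 < eps.

delta = min(11, √11·eps)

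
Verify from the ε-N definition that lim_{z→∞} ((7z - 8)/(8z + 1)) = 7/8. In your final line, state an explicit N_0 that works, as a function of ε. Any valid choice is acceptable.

Fix ε > 0. We seek N_0 > 0 such that z > N_0 implies |(7z - 8)/(8z + 1) − (7/8)| < ε.
(7z - 8)/(8z + 1) − (7/8) = (8(7z - 8) − 7(8z + 1)) / (8(8z + 1)) = -71/(8(8z + 1)).
For z > 0 we have 8z + 1 > 8z, so |(7z - 8)/(8z + 1) − (7/8)| = 71/(8(8z + 1)) < 71/(8·8z) = (71/64)/z.
Thus |(7z - 8)/(8z + 1) − (7/8)| < ε whenever z > (71/64)/ε.
Take N_0 = (71/64)/ε. If z > N_0 then |(7z - 8)/(8z + 1) − (7/8)| < (71/64)/z < ε.

N_0 = (71/64)/ε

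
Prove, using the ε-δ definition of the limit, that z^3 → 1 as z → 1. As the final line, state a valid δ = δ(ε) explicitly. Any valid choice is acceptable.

Let ε > 0 be given. We seek δ > 0 with 0 < |z − 1| < δ ⇒ |z^3 − 1| < ε.
Factor: z^3 − 1 = (z − 1)(z^2 + z + 1), so |z^3 − 1| = |z − 1|·|z^2 + z + 1|.
Impose δ ≤ 2 so that |z| < 3; then |z^2 + z + 1| ≤ 13.
Hence |z^3 − 1| ≤ 13|z − 1|, which is < ε once |z − 1| < ε/13.
Take δ = min(2, ε/13). If 0 < |z − 1| < δ then both bounds hold and |z^3 − 1| ≤ 13|z − 1| < 13·(ε/13) = ε.

δ = min(2, ε/13)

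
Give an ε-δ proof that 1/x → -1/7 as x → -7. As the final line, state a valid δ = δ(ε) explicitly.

δ = min(7/2, (49/2)ε)

Fix ε > 0. We seek δ > 0 such that 0 < |x + 7| < δ implies |1/x + 1/7| < ε.
|1/x + 1/7| = |-7 − x|/(7·|x|) = |x + 7|/(7|x|).
Require δ ≤ 7/2 so that |x| > 7 − 7/2 = 7/2, hence 7|x| > 49/2.
Then |1/x + 1/7| < |x + 7|/(49/2), which is < ε when |x + 7| < (49/2)ε.
Take δ = min(7/2, (49/2)ε). Then 0 < |x + 7| < δ gives both |x + 7| < 7/2 and |x + 7| < (49/2)ε, so |1/x + 1/7| < ε.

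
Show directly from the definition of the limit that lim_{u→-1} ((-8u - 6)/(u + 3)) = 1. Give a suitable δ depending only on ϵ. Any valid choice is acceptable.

δ = min(1, (1/9)ϵ)

Fix ϵ > 0. We want δ > 0 with 0 < |u + 1| < δ ⇒ |(-8u - 6)/(u + 3) − 1| < ϵ.
Combining over a common denominator, (-8u - 6)/(u + 3) − 1 = [(-8u - 6)·2 − 2·(u + 3)] / [2·(u + 3)] = -18(u + 1) / (2(u + 3)).
So |(-8u - 6)/(u + 3) − 1| = 18|u + 1| / (2·|u + 3|).
Restrict δ ≤ 1. Then |u + 1| < 1 gives |u + 3| = |(u + 1) + 2| ≥ 2 − 1 = 1.
Hence |(-8u - 6)/(u + 3) − 1| < 18|u + 1|/(2·1) = 9|u + 1|, which is < ϵ once |u + 1| < (1/9)ϵ.
Take δ = min(1, (1/9)ϵ). Then 0 < |u + 1| < δ forces both bounds, so |(-8u - 6)/(u + 3) − 1| < ϵ.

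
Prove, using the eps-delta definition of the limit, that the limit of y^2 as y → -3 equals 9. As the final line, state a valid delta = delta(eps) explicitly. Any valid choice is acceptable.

delta = min(2, eps/8)

Let eps > 0. We seek delta > 0 with 0 < |y + 3| < delta ⇒ |y^2 − 9| < eps.
Factor: y^2 − 9 = (y + 3)(y - 3), so |y^2 − 9| = |y + 3|·|y - 3|.
Impose delta ≤ 2 so that |y| < 5; then |y - 3| ≤ 8.
Hence |y^2 − 9| ≤ 8|y + 3|, which is < eps once |y + 3| < eps/8.
Take delta = min(2, eps/8). If 0 < |y + 3| < delta then both bounds hold and |y^2 − 9| ≤ 8|y + 3| < 8·(eps/8) = eps.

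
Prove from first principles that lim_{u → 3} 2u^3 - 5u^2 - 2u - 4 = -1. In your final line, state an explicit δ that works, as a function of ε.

Fix ε > 0. We want δ > 0 such that 0 < |u − 3| < δ implies |(2u^3 - 5u^2 - 2u - 4) + 1| < ε.
(2u^3 - 5u^2 - 2u - 4) + 1 = 2u^3 - 5u^2 - 2u - 3 = (u − 3)(2u^2 + u + 1).
So |(2u^3 - 5u^2 - 2u - 4) + 1| = |u − 3|·|2u^2 + u + 1|.
Require δ ≤ 1. Then |u − 3| < 1 gives |u| < 4, and by the triangle inequality |2u^2 + u + 1| ≤ 2·4^2 + 4 + 1 = 37.
Hence |(2u^3 - 5u^2 - 2u - 4) + 1| ≤ 37|u − 3| < ε provided |u − 3| < ε/37.
Take δ = min(1, ε/37). Then 0 < |u − 3| < δ gives both |u − 3| < 1 and |u − 3| < ε/37, so |(2u^3 - 5u^2 - 2u - 4) + 1| < ε.

δ = min(1, ε/37)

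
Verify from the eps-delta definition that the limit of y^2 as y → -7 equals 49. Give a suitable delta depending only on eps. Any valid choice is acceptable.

Suppose eps > 0. We seek delta > 0 with 0 < |y + 7| < delta ⇒ |y^2 − 49| < eps.
Factor: y^2 − 49 = (y + 7)(y - 7), so |y^2 − 49| = |y + 7|·|y - 7|.
Impose delta ≤ 1 so that |y| < 8; then |y - 7| ≤ 15.
Hence |y^2 − 49| ≤ 15|y + 7|, which is < eps once |y + 7| < eps/15.
Take delta = min(1, eps/15). If 0 < |y + 7| < delta then both bounds hold and |y^2 − 49| ≤ 15|y + 7| < 15·(eps/15) = eps.

delta = min(1, eps/15)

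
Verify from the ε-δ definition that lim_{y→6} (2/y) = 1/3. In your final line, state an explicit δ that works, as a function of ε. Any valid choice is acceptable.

δ = min(3, 9ε)

Let ε > 0. We seek δ > 0 such that 0 < |y − 6| < δ implies |2/y − (1/3)| < ε.
|2/y − (1/3)| = 2·|6 − y|/(6·|y|) = 2|y − 6|/(6|y|).
Require δ ≤ 3 so that |y| > 6 − 3 = 3, hence 6|y| > 18.
Then |2/y − (1/3)| < 2|y − 6|/18, which is < ε when |y − 6| < 9ε.
Take δ = min(3, 9ε). Then 0 < |y − 6| < δ gives both |y − 6| < 3 and |y − 6| < 9ε, so |2/y − (1/3)| < ε.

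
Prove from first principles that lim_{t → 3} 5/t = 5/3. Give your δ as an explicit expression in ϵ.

Suppose ϵ > 0. We seek δ > 0 such that 0 < |t − 3| < δ implies |5/t − (5/3)| < ϵ.
|5/t − (5/3)| = 5·|3 − t|/(3·|t|) = 5|t − 3|/(3|t|).
Require δ ≤ 3/2 so that |t| > 3 − 3/2 = 3/2, hence 3|t| > 9/2.
Then |5/t − (5/3)| < 5|t − 3|/(9/2), which is < ϵ when |t − 3| < (9/10)ϵ.
Take δ = min(3/2, (9/10)ϵ). Then 0 < |t − 3| < δ gives both |t − 3| < 3/2 and |t − 3| < (9/10)ϵ, so |5/t − (5/3)| < ϵ.

δ = min(3/2, (9/10)ϵ)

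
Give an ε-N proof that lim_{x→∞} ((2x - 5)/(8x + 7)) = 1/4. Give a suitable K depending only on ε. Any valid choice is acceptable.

Let ε > 0. We seek K > 0 such that x > K implies |(2x - 5)/(8x + 7) − (1/4)| < ε.
(2x - 5)/(8x + 7) − (1/4) = (8(2x - 5) − 2(8x + 7)) / (8(8x + 7)) = -54/(8(8x + 7)).
For x > 0 we have 8x + 7 > 8x, so |(2x - 5)/(8x + 7) − (1/4)| = 54/(8(8x + 7)) < 54/(8·8x) = (27/32)/x.
Thus |(2x - 5)/(8x + 7) − (1/4)| < ε whenever x > (27/32)/ε.
Take K = (27/32)/ε. If x > K then |(2x - 5)/(8x + 7) − (1/4)| < (27/32)/x < ε.

K = (27/32)/ε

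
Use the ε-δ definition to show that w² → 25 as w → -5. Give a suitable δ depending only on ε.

Suppose ε > 0. We seek δ > 0 with 0 < |w + 5| < δ ⇒ |w² − 25| < ε.
Factor: w² − 25 = (w + 5)(w - 5), so |w² − 25| = |w + 5|·|w - 5|.
Impose δ ≤ 1 so that |w| < 6; then |w - 5| ≤ 11.
Hence |w² − 25| ≤ 11|w + 5|, which is < ε once |w + 5| < ε/11.
Take δ = min(1, ε/11). If 0 < |w + 5| < δ then both bounds hold and |w² − 25| ≤ 11|w + 5| < 11·(ε/11) = ε.

δ = min(1, ε/11)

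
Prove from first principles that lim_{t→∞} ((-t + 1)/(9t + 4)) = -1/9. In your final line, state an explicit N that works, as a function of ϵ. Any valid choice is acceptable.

N = (13/81)/ϵ

Let ϵ > 0 be given. We seek N > 0 such that t > N implies |(-t + 1)/(9t + 4) + 1/9| < ϵ.
(-t + 1)/(9t + 4) + 1/9 = (9(-t + 1) − (-1)(9t + 4)) / (9(9t + 4)) = 13/(9(9t + 4)).
For t > 0 we have 9t + 4 > 9t, so |(-t + 1)/(9t + 4) + 1/9| = 13/(9(9t + 4)) < 13/(9·9t) = (13/81)/t.
Thus |(-t + 1)/(9t + 4) + 1/9| < ϵ whenever t > (13/81)/ϵ.
Take N = (13/81)/ϵ. If t > N then |(-t + 1)/(9t + 4) + 1/9| < (13/81)/t < ϵ.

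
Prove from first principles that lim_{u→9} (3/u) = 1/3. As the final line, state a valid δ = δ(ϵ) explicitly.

δ = min(9/2, (27/2)ϵ)

Fix ϵ > 0. We seek δ > 0 such that 0 < |u − 9| < δ implies |3/u − (1/3)| < ϵ.
|3/u − (1/3)| = 3·|9 − u|/(9·|u|) = 3|u − 9|/(9|u|).
Require δ ≤ 9/2 so that |u| > 9 − 9/2 = 9/2, hence 9|u| > 81/2.
Then |3/u − (1/3)| < 3|u − 9|/(81/2), which is < ϵ when |u − 9| < (27/2)ϵ.
Take δ = min(9/2, (27/2)ϵ). Then 0 < |u − 9| < δ gives both |u − 9| < 9/2 and |u − 9| < (27/2)ϵ, so |3/u − (1/3)| < ϵ.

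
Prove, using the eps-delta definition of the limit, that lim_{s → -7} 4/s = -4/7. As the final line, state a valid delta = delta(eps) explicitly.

delta = min(7/2, (49/8)eps)

Fix eps > 0. We seek delta > 0 such that 0 < |s + 7| < delta implies |4/s + 4/7| < eps.
|4/s + 4/7| = 4·|-7 − s|/(7·|s|) = 4|s + 7|/(7|s|).
Restrict delta ≤ 7/2. Then |s + 7| < 7/2 gives |s| > 7/2, so 7|s| > 49/2.
Then |4/s + 4/7| < 4|s + 7|/(49/2), which is < eps when |s + 7| < (49/8)eps.
Take delta = min(7/2, (49/8)eps). Then 0 < |s + 7| < delta gives both |s + 7| < 7/2 and |s + 7| < (49/8)eps, so |4/s + 4/7| < eps.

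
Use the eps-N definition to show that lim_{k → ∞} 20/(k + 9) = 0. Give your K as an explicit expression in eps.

Fix eps > 0. For k ≥ 1, |20/(k + 9) − 0| = 20/(k + 9) ≤ 20/k.
We need 20/k < eps, i.e. k > 20/eps.
Take K = 20/eps. If k > K then |20/(k + 9)| ≤ 20/k < eps.

K = 20/eps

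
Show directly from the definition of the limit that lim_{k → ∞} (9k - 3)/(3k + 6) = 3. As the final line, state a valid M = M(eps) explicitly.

M = 7/eps

Fix eps > 0. For k ≥ 1, |(9k - 3)/(3k + 6) − 3| = |-63|/(3(3k + 6)) = 63/(3(3k + 6)).
Since 3k + 6 ≥ 3k for k ≥ 1, this is ≤ 63/(3·3k) = 7/k.
So |(9k - 3)/(3k + 6) − 3| < eps whenever k > 7/eps.
Take M = 7/eps. If k > M then |(9k - 3)/(3k + 6) − 3| ≤ 7/k < eps.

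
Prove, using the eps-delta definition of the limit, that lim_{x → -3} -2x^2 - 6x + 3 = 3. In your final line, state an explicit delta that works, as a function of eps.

Fix eps > 0. We want delta > 0 such that 0 < |x + 3| < delta implies |(-2x^2 - 6x + 3) − 3| < eps.
(-2x^2 - 6x + 3) − 3 = -2x^2 - 6x = (x + 3)(-2x).
So |(-2x^2 - 6x + 3) − 3| = |x + 3|·|-2x|.
Require delta ≤ 1. Then |x + 3| < 1 gives |x| < 4, and by the triangle inequality |-2x| ≤ 2·4 = 8.
Hence |(-2x^2 - 6x + 3) − 3| ≤ 8|x + 3| < eps provided |x + 3| < eps/8.
Take delta = min(1, eps/8). Then 0 < |x + 3| < delta gives both |x + 3| < 1 and |x + 3| < eps/8, so |(-2x^2 - 6x + 3) − 3| < eps.

delta = min(1, eps/8)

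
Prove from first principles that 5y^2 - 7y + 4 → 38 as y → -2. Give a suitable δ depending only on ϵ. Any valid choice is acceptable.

Let ϵ > 0. We want δ > 0 such that 0 < |y + 2| < δ implies |(5y^2 - 7y + 4) − 38| < ϵ.
(5y^2 - 7y + 4) − 38 = 5y^2 - 7y - 34 = (y + 2)(5y - 17).
So |(5y^2 - 7y + 4) − 38| = |y + 2|·|5y - 17|.
Require δ ≤ 1. Then |y + 2| < 1 gives |y| < 3, and by the triangle inequality |5y - 17| ≤ 5·3 + 17 = 32.
Hence |(5y^2 - 7y + 4) − 38| ≤ 32|y + 2| < ϵ provided |y + 2| < ϵ/32.
Take δ = min(1, ϵ/32). Then 0 < |y + 2| < δ gives both |y + 2| < 1 and |y + 2| < ϵ/32, so |(5y^2 - 7y + 4) − 38| < ϵ.

δ = min(1, ϵ/32)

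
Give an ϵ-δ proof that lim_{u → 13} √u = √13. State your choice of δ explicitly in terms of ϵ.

δ = min(13, √13·ϵ)

Let ϵ > 0. We want δ > 0 such that 0 < |u − 13| < δ implies |√u − √13| < ϵ.
Rationalise: √u − √13 = (u − 13)/(√u + √13), so |√u − √13| = |u − 13|/(√u + √13).
Restrict δ ≤ 13 so that |u − 13| < 13 forces u > 0, and then √u + √13 > √13.
Hence |√u − √13| < |u − 13|/√13, which is < ϵ once |u − 13| < √13·ϵ.
Take δ = min(13, √13·ϵ). If 0 < |u − 13| < δ then u > 0 and |√u − √13| < |u − 13|/√13 < ϵ.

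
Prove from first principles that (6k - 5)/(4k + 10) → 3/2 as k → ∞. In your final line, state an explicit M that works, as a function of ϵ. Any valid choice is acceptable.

Let ϵ > 0 be given. For k ≥ 1, |(6k - 5)/(4k + 10) − (3/2)| = |-80|/(4(4k + 10)) = 80/(4(4k + 10)).
Since 4k + 10 ≥ 4k for k ≥ 1, this is ≤ 80/(4·4k) = 5/k.
So |(6k - 5)/(4k + 10) − (3/2)| < ϵ whenever k > 5/ϵ.
Take M = 5/ϵ. If k > M then |(6k - 5)/(4k + 10) − (3/2)| ≤ 5/k < ϵ.

M = 5/ϵ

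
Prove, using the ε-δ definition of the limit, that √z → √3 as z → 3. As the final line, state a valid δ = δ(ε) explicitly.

δ = min(3, √3·ε)

Let ε > 0 be given. We want δ > 0 such that 0 < |z − 3| < δ implies |√z − √3| < ε.
Multiplying by the conjugate, |√z − √3| = |z − 3|/(√z + √3).
Restrict δ ≤ 3 so that |z − 3| < 3 forces z > 0, and then √z + √3 > √3.
Hence |√z − √3| < |z − 3|/√3, which is < ε once |z − 3| < √3·ε.
Take δ = min(3, √3·ε). If 0 < |z − 3| < δ then z > 0 and |√z − √3| < |z − 3|/√3 < ε.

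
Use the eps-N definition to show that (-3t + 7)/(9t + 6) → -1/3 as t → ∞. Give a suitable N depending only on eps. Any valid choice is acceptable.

Suppose eps > 0. We seek N > 0 such that t > N implies |(-3t + 7)/(9t + 6) + 1/3| < eps.
(-3t + 7)/(9t + 6) + 1/3 = (9(-3t + 7) − (-3)(9t + 6)) / (9(9t + 6)) = 81/(9(9t + 6)).
For t > 0 we have 9t + 6 > 9t, so |(-3t + 7)/(9t + 6) + 1/3| = 81/(9(9t + 6)) < 81/(9·9t) = 1/t.
Thus |(-3t + 7)/(9t + 6) + 1/3| < eps whenever t > 1/eps.
Take N = 1/eps. If t > N then |(-3t + 7)/(9t + 6) + 1/3| < 1/t < eps.

N = 1/eps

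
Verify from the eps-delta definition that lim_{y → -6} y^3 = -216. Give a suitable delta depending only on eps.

delta = min(1, eps/127)

Let eps > 0. We seek delta > 0 with 0 < |y + 6| < delta ⇒ |y^3 + 216| < eps.
Factor: y^3 + 216 = (y + 6)(y^2 - 6y + 36), so |y^3 + 216| = |y + 6|·|y^2 - 6y + 36|.
Impose delta ≤ 1 so that |y| < 7; then |y^2 - 6y + 36| ≤ 127.
Hence |y^3 + 216| ≤ 127|y + 6|, which is < eps once |y + 6| < eps/127.
Take delta = min(1, eps/127). If 0 < |y + 6| < delta then both bounds hold and |y^3 + 216| ≤ 127|y + 6| < 127·(eps/127) = eps.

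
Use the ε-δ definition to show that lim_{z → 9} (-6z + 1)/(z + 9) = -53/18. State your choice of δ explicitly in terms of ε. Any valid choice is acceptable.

δ = min(9, (162/55)ε)

Fix ε > 0. We want δ > 0 with 0 < |z − 9| < δ ⇒ |(-6z + 1)/(z + 9) + 53/18| < ε.
Combining over a common denominator, (-6z + 1)/(z + 9) + 53/18 = [(-6z + 1)·18 − (-53)·(z + 9)] / [18·(z + 9)] = -55(z − 9) / (18(z + 9)).
So |(-6z + 1)/(z + 9) + 53/18| = 55|z − 9| / (18·|z + 9|).
Restrict δ ≤ 9. Then |z − 9| < 9 gives |z + 9| = |(z − 9) + 18| ≥ 18 − 9 = 9.
Hence |(-6z + 1)/(z + 9) + 53/18| < 55|z − 9|/(18·9) = (55/162)|z − 9|, which is < ε once |z − 9| < (162/55)ε.
Take δ = min(9, (162/55)ε). Then 0 < |z − 9| < δ forces both bounds, so |(-6z + 1)/(z + 9) + 53/18| < ε.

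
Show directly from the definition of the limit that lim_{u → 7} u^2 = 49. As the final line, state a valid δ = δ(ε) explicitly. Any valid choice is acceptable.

δ = min(1, ε/15)

Let ε > 0. We seek δ > 0 with 0 < |u − 7| < δ ⇒ |u^2 − 49| < ε.
Factor: u^2 − 49 = (u − 7)(u + 7), so |u^2 − 49| = |u − 7|·|u + 7|.
Impose δ ≤ 1 so that |u| < 8; then |u + 7| ≤ 15.
Hence |u^2 − 49| ≤ 15|u − 7|, which is < ε once |u − 7| < ε/15.
Take δ = min(1, ε/15). If 0 < |u − 7| < δ then both bounds hold and |u^2 − 49| ≤ 15|u − 7| < 15·(ε/15) = ε.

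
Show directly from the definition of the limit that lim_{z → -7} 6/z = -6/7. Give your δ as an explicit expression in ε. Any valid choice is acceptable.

Let ε > 0. We seek δ > 0 such that 0 < |z + 7| < δ implies |6/z + 6/7| < ε.
|6/z + 6/7| = 6·|-7 − z|/(7·|z|) = 6|z + 7|/(7|z|).
Require δ ≤ 7/2 so that |z| > 7 − 7/2 = 7/2, hence 7|z| > 49/2.
Then |6/z + 6/7| < 6|z + 7|/(49/2), which is < ε when |z + 7| < (49/12)ε.
Take δ = min(7/2, (49/12)ε). Then 0 < |z + 7| < δ gives both |z + 7| < 7/2 and |z + 7| < (49/12)ε, so |6/z + 6/7| < ε.

δ = min(7/2, (49/12)ε)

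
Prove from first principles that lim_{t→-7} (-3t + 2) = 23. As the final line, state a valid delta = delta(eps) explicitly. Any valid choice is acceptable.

Suppose eps > 0. We need delta > 0 so that 0 < |t + 7| < delta implies |(-3t + 2) − 23| < eps.
|(-3t + 2) − 23| = |-3t - 21| = 3|t + 7|.
So 3|t + 7| < eps exactly when |t + 7| < eps/3.
Take delta = eps/3. If 0 < |t + 7| < delta then |(-3t + 2) − 23| = 3|t + 7| < 3·(eps/3) = eps.

delta = eps/3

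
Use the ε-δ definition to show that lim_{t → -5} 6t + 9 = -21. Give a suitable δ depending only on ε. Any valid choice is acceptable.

Let ε > 0 be given. We need δ > 0 so that 0 < |t + 5| < δ implies |(6t + 9) + 21| < ε.
Since (6t + 9) + 21 = 6(t + 5), we have |(6t + 9) + 21| = 6|t + 5|.
Thus it suffices that |t + 5| < ε/6.
Take δ = ε/6. If 0 < |t + 5| < δ then |(6t + 9) + 21| = 6|t + 5| < 6·(ε/6) = ε.

δ = ε/6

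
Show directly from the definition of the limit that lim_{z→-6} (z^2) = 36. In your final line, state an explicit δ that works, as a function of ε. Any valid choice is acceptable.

δ = min(1, ε/13)

Suppose ε > 0. We seek δ > 0 with 0 < |z + 6| < δ ⇒ |z^2 − 36| < ε.
Factor: z^2 − 36 = (z + 6)(z - 6), so |z^2 − 36| = |z + 6|·|z - 6|.
Impose δ ≤ 1 so that |z| < 7; then |z - 6| ≤ 13.
Hence |z^2 − 36| ≤ 13|z + 6|, which is < ε once |z + 6| < ε/13.
Take δ = min(1, ε/13). If 0 < |z + 6| < δ then both bounds hold and |z^2 − 36| ≤ 13|z + 6| < 13·(ε/13) = ε.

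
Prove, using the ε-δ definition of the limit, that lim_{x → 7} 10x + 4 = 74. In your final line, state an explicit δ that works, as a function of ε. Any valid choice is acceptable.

δ = ε/10

Let ε > 0. We need δ > 0 so that 0 < |x − 7| < δ implies |(10x + 4) − 74| < ε.
Since (10x + 4) − 74 = 10(x − 7), we have |(10x + 4) − 74| = 10|x − 7|.
Thus it suffices that |x − 7| < ε/10.
Choosing δ = ε/10 gives |(10x + 4) − 74| = 10|x − 7| < ε whenever |x − 7| < δ.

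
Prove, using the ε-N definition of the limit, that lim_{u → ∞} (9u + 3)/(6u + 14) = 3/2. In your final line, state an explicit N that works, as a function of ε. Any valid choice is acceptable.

N = 3/ε

Let ε > 0 be given. We seek N > 0 such that u > N implies |(9u + 3)/(6u + 14) − (3/2)| < ε.
(9u + 3)/(6u + 14) − (3/2) = (6(9u + 3) − 9(6u + 14)) / (6(6u + 14)) = -108/(6(6u + 14)).
For u > 0 we have 6u + 14 > 6u, so |(9u + 3)/(6u + 14) − (3/2)| = 108/(6(6u + 14)) < 108/(6·6u) = 3/u.
Thus |(9u + 3)/(6u + 14) − (3/2)| < ε whenever u > 3/ε.
Take N = 3/ε. If u > N then |(9u + 3)/(6u + 14) − (3/2)| < 3/u < ε.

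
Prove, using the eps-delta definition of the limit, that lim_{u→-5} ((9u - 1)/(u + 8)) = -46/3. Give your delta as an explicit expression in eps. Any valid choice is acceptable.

delta = min(3/2, (9/146)eps)

Let eps > 0. We want delta > 0 with 0 < |u + 5| < delta ⇒ |(9u - 1)/(u + 8) + 46/3| < eps.
Combining over a common denominator, (9u - 1)/(u + 8) + 46/3 = [(9u - 1)·3 − (-46)·(u + 8)] / [3·(u + 8)] = 73(u + 5) / (3(u + 8)).
So |(9u - 1)/(u + 8) + 46/3| = 73|u + 5| / (3·|u + 8|).
Require delta ≤ 3/2, so |u + 8| ≥ |3| − |u + 5| > 3 − 3/2 = 3/2.
Hence |(9u - 1)/(u + 8) + 46/3| < 73|u + 5|/(3·(3/2)) = (146/9)|u + 5|, which is < eps once |u + 5| < (9/146)eps.
Take delta = min(3/2, (9/146)eps). Then 0 < |u + 5| < delta forces both bounds, so |(9u - 1)/(u + 8) + 46/3| < eps.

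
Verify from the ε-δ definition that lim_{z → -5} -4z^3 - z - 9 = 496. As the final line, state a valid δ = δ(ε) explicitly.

Let ε > 0 be given. We want δ > 0 such that 0 < |z + 5| < δ implies |(-4z^3 - z - 9) − 496| < ε.
(-4z^3 - z - 9) − 496 = -4z^3 - z - 505 = (z + 5)(-4z^2 + 20z - 101).
So |(-4z^3 - z - 9) − 496| = |z + 5|·|-4z^2 + 20z - 101|.
Assume first that |z + 5| < 1, so |z| < 6. Then |-4z^2 + 20z - 101| ≤ 4·6^2 + 20·6 + 101 = 365.
Hence |(-4z^3 - z - 9) − 496| ≤ 365|z + 5| < ε provided |z + 5| < ε/365.
Choosing δ = min(1, ε/365) ensures both conditions, hence |(-4z^3 - z - 9) − 496| < ε.

δ = min(1, ε/365)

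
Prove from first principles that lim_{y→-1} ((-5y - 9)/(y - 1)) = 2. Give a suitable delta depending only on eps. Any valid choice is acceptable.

delta = min(1, (1/7)eps)

Let eps > 0. We want delta > 0 with 0 < |y + 1| < delta ⇒ |(-5y - 9)/(y - 1) − 2| < eps.
Combining over a common denominator, (-5y - 9)/(y - 1) − 2 = [(-5y - 9)·(-2) − (-4)·(y - 1)] / [(-2)·(y - 1)] = 14(y + 1) / ((-2)(y - 1)).
So |(-5y - 9)/(y - 1) − 2| = 14|y + 1| / (2·|y − 1|).
Require delta ≤ 1, so |y − 1| ≥ |-2| − |y + 1| > 2 − 1 = 1.
Hence |(-5y - 9)/(y - 1) − 2| < 14|y + 1|/(2·1) = 7|y + 1|, which is < eps once |y + 1| < (1/7)eps.
Take delta = min(1, (1/7)eps). Then 0 < |y + 1| < delta forces both bounds, so |(-5y - 9)/(y - 1) − 2| < eps.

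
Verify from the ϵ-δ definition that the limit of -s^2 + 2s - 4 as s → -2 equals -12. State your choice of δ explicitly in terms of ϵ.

δ = min(2, ϵ/8)

Suppose ϵ > 0. We want δ > 0 such that 0 < |s + 2| < δ implies |(-s^2 + 2s - 4) + 12| < ϵ.
(-s^2 + 2s - 4) + 12 = -s^2 + 2s + 8 = (s + 2)(-s + 4).
So |(-s^2 + 2s - 4) + 12| = |s + 2|·|-s + 4|.
Require δ ≤ 2. Then |s + 2| < 2 gives |s| < 4, and by the triangle inequality |-s + 4| ≤ 4 + 4 = 8.
Hence |(-s^2 + 2s - 4) + 12| ≤ 8|s + 2| < ϵ provided |s + 2| < ϵ/8.
Take δ = min(2, ϵ/8). Then 0 < |s + 2| < δ gives both |s + 2| < 2 and |s + 2| < ϵ/8, so |(-s^2 + 2s - 4) + 12| < ϵ.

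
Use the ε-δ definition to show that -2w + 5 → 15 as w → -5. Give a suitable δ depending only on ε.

Fix ε > 0. We need δ > 0 so that 0 < |w + 5| < δ implies |(-2w + 5) − 15| < ε.
|(-2w + 5) − 15| = |-2w - 10| = 2|w + 5|.
So 2|w + 5| < ε exactly when |w + 5| < ε/2.
Take δ = ε/2. If 0 < |w + 5| < δ then |(-2w + 5) − 15| = 2|w + 5| < 2·(ε/2) = ε.

δ = ε/2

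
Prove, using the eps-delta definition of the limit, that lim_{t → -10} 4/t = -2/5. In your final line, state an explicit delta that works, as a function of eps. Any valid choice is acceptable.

delta = min(5, (25/2)eps)

Let eps > 0. We seek delta > 0 such that 0 < |t + 10| < delta implies |4/t + 2/5| < eps.
|4/t + 2/5| = 4·|-10 − t|/(10·|t|) = 4|t + 10|/(10|t|).
Require delta ≤ 5 so that |t| > 10 − 5 = 5, hence 10|t| > 50.
Then |4/t + 2/5| < 4|t + 10|/50, which is < eps when |t + 10| < (25/2)eps.
Take delta = min(5, (25/2)eps). Then 0 < |t + 10| < delta gives both |t + 10| < 5 and |t + 10| < (25/2)eps, so |4/t + 2/5| < eps.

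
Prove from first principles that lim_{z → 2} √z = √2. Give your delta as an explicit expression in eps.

delta = min(2, √2·eps)

Suppose eps > 0. We want delta > 0 such that 0 < |z − 2| < delta implies |√z − √2| < eps.
Multiplying by the conjugate, |√z − √2| = |z − 2|/(√z + √2).
Restrict delta ≤ 2 so that |z − 2| < 2 forces z > 0, and then √z + √2 > √2.
Hence |√z − √2| < |z − 2|/√2, which is < eps once |z − 2| < √2·eps.
Take delta = min(2, √2·eps). If 0 < |z − 2| < delta then z > 0 and |√z − √2| < |z − 2|/√2 < eps.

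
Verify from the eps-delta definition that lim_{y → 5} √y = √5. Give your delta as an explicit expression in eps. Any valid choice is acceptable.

delta = min(5, √5·eps)

Fix eps > 0. We want delta > 0 such that 0 < |y − 5| < delta implies |√y − √5| < eps.
Rationalise: √y − √5 = (y − 5)/(√y + √5), so |√y − √5| = |y − 5|/(√y + √5).
Restrict delta ≤ 5 so that |y − 5| < 5 forces y > 0, and then √y + √5 > √5.
Hence |√y − √5| < |y − 5|/√5, which is < eps once |y − 5| < √5·eps.
Take delta = min(5, √5·eps). If 0 < |y − 5| < delta then y > 0 and |√y − √5| < |y − 5|/√5 < eps.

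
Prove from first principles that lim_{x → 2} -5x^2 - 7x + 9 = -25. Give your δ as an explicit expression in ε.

δ = min(2, ε/37)

Let ε > 0 be given. We want δ > 0 such that 0 < |x − 2| < δ implies |(-5x^2 - 7x + 9) + 25| < ε.
(-5x^2 - 7x + 9) + 25 = -5x^2 - 7x + 34 = (x − 2)(-5x - 17).
So |(-5x^2 - 7x + 9) + 25| = |x − 2|·|-5x - 17|.
Require δ ≤ 2. Then |x − 2| < 2 gives |x| < 4, and by the triangle inequality |-5x - 17| ≤ 5·4 + 17 = 37.
Hence |(-5x^2 - 7x + 9) + 25| ≤ 37|x − 2| < ε provided |x − 2| < ε/37.
Choosing δ = min(2, ε/37) ensures both conditions, hence |(-5x^2 - 7x + 9) + 25| < ε.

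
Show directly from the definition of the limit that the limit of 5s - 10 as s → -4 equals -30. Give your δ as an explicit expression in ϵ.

Suppose ϵ > 0. We need δ > 0 so that 0 < |s + 4| < δ implies |(5s - 10) + 30| < ϵ.
Since (5s - 10) + 30 = 5(s + 4), we have |(5s - 10) + 30| = 5|s + 4|.
So 5|s + 4| < ϵ exactly when |s + 4| < ϵ/5.
Choosing δ = ϵ/5 gives |(5s - 10) + 30| = 5|s + 4| < ϵ whenever |s + 4| < δ.

δ = ϵ/5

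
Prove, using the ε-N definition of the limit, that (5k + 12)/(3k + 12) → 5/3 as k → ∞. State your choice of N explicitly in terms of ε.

Suppose ε > 0. For k ≥ 1, |(5k + 12)/(3k + 12) − (5/3)| = |-24|/(3(3k + 12)) = 24/(3(3k + 12)).
Since 3k + 12 ≥ 3k for k ≥ 1, this is ≤ 24/(3·3k) = (8/3)/k.
So |(5k + 12)/(3k + 12) − (5/3)| < ε whenever k > (8/3)/ε.
Take N = (8/3)/ε. If k > N then |(5k + 12)/(3k + 12) − (5/3)| ≤ (8/3)/k < ε.

N = (8/3)/ε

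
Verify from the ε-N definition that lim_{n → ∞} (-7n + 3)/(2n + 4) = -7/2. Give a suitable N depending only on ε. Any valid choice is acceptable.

N = (17/2)/ε

Let ε > 0 be given. For n ≥ 1, |(-7n + 3)/(2n + 4) + 7/2| = |34|/(2(2n + 4)) = 34/(2(2n + 4)).
Since 2n + 4 ≥ 2n for n ≥ 1, this is ≤ 34/(2·2n) = (17/2)/n.
So |(-7n + 3)/(2n + 4) + 7/2| < ε whenever n > (17/2)/ε.
Take N = (17/2)/ε. If n > N then |(-7n + 3)/(2n + 4) + 7/2| ≤ (17/2)/n < ε.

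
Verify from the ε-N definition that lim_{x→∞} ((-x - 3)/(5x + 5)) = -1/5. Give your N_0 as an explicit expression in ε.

Let ε > 0. We seek N_0 > 0 such that x > N_0 implies |(-x - 3)/(5x + 5) + 1/5| < ε.
(-x - 3)/(5x + 5) + 1/5 = (5(-x - 3) − (-1)(5x + 5)) / (5(5x + 5)) = -10/(5(5x + 5)).
For x > 0 we have 5x + 5 > 5x, so |(-x - 3)/(5x + 5) + 1/5| = 10/(5(5x + 5)) < 10/(5·5x) = (2/5)/x.
Thus |(-x - 3)/(5x + 5) + 1/5| < ε whenever x > (2/5)/ε.
Take N_0 = (2/5)/ε. If x > N_0 then |(-x - 3)/(5x + 5) + 1/5| < (2/5)/x < ε.

N_0 = (2/5)/ε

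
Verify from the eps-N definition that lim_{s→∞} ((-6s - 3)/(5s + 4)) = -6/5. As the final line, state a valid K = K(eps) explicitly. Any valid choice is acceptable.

K = (9/25)/eps

Suppose eps > 0. We seek K > 0 such that s > K implies |(-6s - 3)/(5s + 4) + 6/5| < eps.
(-6s - 3)/(5s + 4) + 6/5 = (5(-6s - 3) − (-6)(5s + 4)) / (5(5s + 4)) = 9/(5(5s + 4)).
For s > 0 we have 5s + 4 > 5s, so |(-6s - 3)/(5s + 4) + 6/5| = 9/(5(5s + 4)) < 9/(5·5s) = (9/25)/s.
Thus |(-6s - 3)/(5s + 4) + 6/5| < eps whenever s > (9/25)/eps.
Take K = (9/25)/eps. If s > K then |(-6s - 3)/(5s + 4) + 6/5| < (9/25)/s < eps.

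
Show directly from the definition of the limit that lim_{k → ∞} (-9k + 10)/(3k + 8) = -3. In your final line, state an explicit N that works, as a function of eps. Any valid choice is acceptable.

N = (34/3)/eps

Let eps > 0 be given. For k ≥ 1, |(-9k + 10)/(3k + 8) + 3| = |102|/(3(3k + 8)) = 102/(3(3k + 8)).
Since 3k + 8 ≥ 3k for k ≥ 1, this is ≤ 102/(3·3k) = (34/3)/k.
So |(-9k + 10)/(3k + 8) + 3| < eps whenever k > (34/3)/eps.
Take N = (34/3)/eps. If k > N then |(-9k + 10)/(3k + 8) + 3| ≤ (34/3)/k < eps.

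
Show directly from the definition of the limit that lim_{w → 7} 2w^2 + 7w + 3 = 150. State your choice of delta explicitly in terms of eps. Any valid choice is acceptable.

delta = min(1, eps/37)

Let eps > 0 be given. We want delta > 0 such that 0 < |w − 7| < delta implies |(2w^2 + 7w + 3) − 150| < eps.
(2w^2 + 7w + 3) − 150 = 2w^2 + 7w - 147 = (w − 7)(2w + 21).
So |(2w^2 + 7w + 3) − 150| = |w − 7|·|2w + 21|.
Require delta ≤ 1. Then |w − 7| < 1 gives |w| < 8, and by the triangle inequality |2w + 21| ≤ 2·8 + 21 = 37.
Hence |(2w^2 + 7w + 3) − 150| ≤ 37|w − 7| < eps provided |w − 7| < eps/37.
Choosing delta = min(1, eps/37) ensures both conditions, hence |(2w^2 + 7w + 3) − 150| < eps.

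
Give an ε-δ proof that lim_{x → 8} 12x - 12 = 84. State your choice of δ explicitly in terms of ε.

Let ε > 0 be given. We need δ > 0 so that 0 < |x − 8| < δ implies |(12x - 12) − 84| < ε.
|(12x - 12) − 84| = |12x - 96| = 12|x − 8|.
Thus it suffices that |x − 8| < ε/12.
Take δ = ε/12. If 0 < |x − 8| < δ then |(12x - 12) − 84| = 12|x − 8| < 12·(ε/12) = ε.

δ = ε/12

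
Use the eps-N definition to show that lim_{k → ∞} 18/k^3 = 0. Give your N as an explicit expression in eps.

N = (18/eps)^{1/3}

Fix eps > 0. For k ≥ 1, |18/k^3 − 0| = 18/k^3.
18/k^3 < eps ⇔ k^3 > 18/eps ⇔ k > (18/eps)^{1/3}.
Take N = (18/eps)^{1/3}. Then k > N implies 18/k^3 < eps.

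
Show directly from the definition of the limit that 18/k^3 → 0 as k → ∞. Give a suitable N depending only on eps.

N = (18/eps)^{1/3}

Let eps > 0 be given. For k ≥ 1, |18/k^3 − 0| = 18/k^3.
18/k^3 < eps ⇔ k^3 > 18/eps ⇔ k > (18/eps)^{1/3}.
Take N = (18/eps)^{1/3}. Then k > N implies 18/k^3 < eps.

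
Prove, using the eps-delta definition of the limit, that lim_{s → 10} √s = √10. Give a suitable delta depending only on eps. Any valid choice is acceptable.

Suppose eps > 0. We want delta > 0 such that 0 < |s − 10| < delta implies |√s − √10| < eps.
Rationalise: √s − √10 = (s − 10)/(√s + √10), so |√s − √10| = |s − 10|/(√s + √10).
Restrict delta ≤ 10 so that |s − 10| < 10 forces s > 0, and then √s + √10 > √10.
Hence |√s − √10| < |s − 10|/√10, which is < eps once |s − 10| < √10·eps.
Take delta = min(10, √10·eps). If 0 < |s − 10| < delta then s > 0 and |√s − √10| < |s − 10|/√10 < eps.

delta = min(10, √10·eps)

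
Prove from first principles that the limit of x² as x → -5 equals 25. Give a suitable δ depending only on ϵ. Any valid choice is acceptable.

Suppose ϵ > 0. We seek δ > 0 with 0 < |x + 5| < δ ⇒ |x² − 25| < ϵ.
Factor: x² − 25 = (x + 5)(x - 5), so |x² − 25| = |x + 5|·|x - 5|.
Impose δ ≤ 1 so that |x| < 6; then |x - 5| ≤ 11.
Hence |x² − 25| ≤ 11|x + 5|, which is < ϵ once |x + 5| < ϵ/11.
Take δ = min(1, ϵ/11). If 0 < |x + 5| < δ then both bounds hold and |x² − 25| ≤ 11|x + 5| < 11·(ϵ/11) = ϵ.

δ = min(1, ϵ/11)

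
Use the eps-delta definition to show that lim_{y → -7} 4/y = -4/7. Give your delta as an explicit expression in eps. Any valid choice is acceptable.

delta = min(7/2, (49/8)eps)

Fix eps > 0. We seek delta > 0 such that 0 < |y + 7| < delta implies |4/y + 4/7| < eps.
|4/y + 4/7| = 4·|-7 − y|/(7·|y|) = 4|y + 7|/(7|y|).
Restrict delta ≤ 7/2. Then |y + 7| < 7/2 gives |y| > 7/2, so 7|y| > 49/2.
Then |4/y + 4/7| < 4|y + 7|/(49/2), which is < eps when |y + 7| < (49/8)eps.
Take delta = min(7/2, (49/8)eps). Then 0 < |y + 7| < delta gives both |y + 7| < 7/2 and |y + 7| < (49/8)eps, so |4/y + 4/7| < eps.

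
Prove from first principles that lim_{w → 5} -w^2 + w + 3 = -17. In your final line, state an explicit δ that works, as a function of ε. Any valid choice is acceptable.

δ = min(1, ε/10)

Fix ε > 0. We want δ > 0 such that 0 < |w − 5| < δ implies |(-w^2 + w + 3) + 17| < ε.
(-w^2 + w + 3) + 17 = -w^2 + w + 20 = (w − 5)(-w - 4).
So |(-w^2 + w + 3) + 17| = |w − 5|·|-w - 4|.
Assume first that |w − 5| < 1, so |w| < 6. Then |-w - 4| ≤ 6 + 4 = 10.
Hence |(-w^2 + w + 3) + 17| ≤ 10|w − 5| < ε provided |w − 5| < ε/10.
Take δ = min(1, ε/10). Then 0 < |w − 5| < δ gives both |w − 5| < 1 and |w − 5| < ε/10, so |(-w^2 + w + 3) + 17| < ε.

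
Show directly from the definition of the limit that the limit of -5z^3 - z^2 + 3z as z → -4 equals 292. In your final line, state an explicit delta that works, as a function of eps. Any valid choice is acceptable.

Let eps > 0. We want delta > 0 such that 0 < |z + 4| < delta implies |(-5z^3 - z^2 + 3z) − 292| < eps.
(-5z^3 - z^2 + 3z) − 292 = -5z^3 - z^2 + 3z - 292 = (z + 4)(-5z^2 + 19z - 73).
So |(-5z^3 - z^2 + 3z) − 292| = |z + 4|·|-5z^2 + 19z - 73|.
Require delta ≤ 1. Then |z + 4| < 1 gives |z| < 5, and by the triangle inequality |-5z^2 + 19z - 73| ≤ 5·5^2 + 19·5 + 73 = 293.
Hence |(-5z^3 - z^2 + 3z) − 292| ≤ 293|z + 4| < eps provided |z + 4| < eps/293.
Take delta = min(1, eps/293). Then 0 < |z + 4| < delta gives both |z + 4| < 1 and |z + 4| < eps/293, so |(-5z^3 - z^2 + 3z) − 292| < eps.

delta = min(1, eps/293)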